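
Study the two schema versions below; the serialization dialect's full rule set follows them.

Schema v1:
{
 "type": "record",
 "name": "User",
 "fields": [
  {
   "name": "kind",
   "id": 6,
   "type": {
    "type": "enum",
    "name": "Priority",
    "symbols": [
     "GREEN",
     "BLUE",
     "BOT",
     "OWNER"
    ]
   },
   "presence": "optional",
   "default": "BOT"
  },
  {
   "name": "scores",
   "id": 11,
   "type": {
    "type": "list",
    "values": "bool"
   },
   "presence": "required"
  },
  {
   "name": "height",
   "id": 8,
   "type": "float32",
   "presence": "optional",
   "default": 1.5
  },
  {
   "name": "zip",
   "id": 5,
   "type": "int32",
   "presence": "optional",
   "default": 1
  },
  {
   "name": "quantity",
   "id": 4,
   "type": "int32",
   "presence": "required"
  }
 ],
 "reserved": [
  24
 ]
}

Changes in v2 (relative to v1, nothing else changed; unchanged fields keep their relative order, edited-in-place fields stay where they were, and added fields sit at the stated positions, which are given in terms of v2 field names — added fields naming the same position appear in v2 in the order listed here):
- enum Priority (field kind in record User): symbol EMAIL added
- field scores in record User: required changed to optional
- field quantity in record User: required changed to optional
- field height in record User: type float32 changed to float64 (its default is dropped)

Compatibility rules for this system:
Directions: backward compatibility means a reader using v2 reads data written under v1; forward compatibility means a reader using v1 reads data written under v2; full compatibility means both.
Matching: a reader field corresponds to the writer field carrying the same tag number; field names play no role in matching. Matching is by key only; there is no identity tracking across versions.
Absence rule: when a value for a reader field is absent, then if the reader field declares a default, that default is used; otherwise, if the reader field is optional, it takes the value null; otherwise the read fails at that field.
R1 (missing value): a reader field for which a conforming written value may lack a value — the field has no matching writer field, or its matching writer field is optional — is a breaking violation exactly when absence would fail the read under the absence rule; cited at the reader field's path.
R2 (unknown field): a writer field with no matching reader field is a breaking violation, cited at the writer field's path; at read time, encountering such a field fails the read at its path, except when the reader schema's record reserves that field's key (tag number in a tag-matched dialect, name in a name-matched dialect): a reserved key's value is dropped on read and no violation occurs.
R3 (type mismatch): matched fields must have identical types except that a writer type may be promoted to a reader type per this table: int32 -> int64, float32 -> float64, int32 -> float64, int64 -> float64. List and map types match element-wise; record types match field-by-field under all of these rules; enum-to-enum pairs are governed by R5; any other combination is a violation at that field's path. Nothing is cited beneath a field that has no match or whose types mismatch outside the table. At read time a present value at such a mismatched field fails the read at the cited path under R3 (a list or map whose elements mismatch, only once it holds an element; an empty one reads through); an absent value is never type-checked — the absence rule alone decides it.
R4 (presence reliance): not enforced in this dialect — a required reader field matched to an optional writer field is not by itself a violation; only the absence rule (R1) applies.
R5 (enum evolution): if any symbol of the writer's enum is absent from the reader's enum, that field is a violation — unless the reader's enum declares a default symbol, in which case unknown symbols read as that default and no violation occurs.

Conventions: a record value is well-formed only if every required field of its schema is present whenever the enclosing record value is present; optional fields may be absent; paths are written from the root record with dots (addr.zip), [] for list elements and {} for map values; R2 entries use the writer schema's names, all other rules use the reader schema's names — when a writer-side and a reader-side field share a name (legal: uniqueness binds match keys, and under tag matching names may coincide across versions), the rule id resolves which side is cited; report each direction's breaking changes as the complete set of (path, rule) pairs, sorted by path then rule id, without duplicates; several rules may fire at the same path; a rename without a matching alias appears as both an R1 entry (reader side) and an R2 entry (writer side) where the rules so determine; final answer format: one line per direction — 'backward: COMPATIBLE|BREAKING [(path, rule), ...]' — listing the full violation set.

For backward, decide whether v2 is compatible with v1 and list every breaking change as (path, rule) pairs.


backward: COMPATIBLE []

in User below, arrows point writer -> reader
checking backward for User: reader v2 against writer v1:
  writer optional, Priority -> Priority: reader kind maps from writer kind
  writer required, list<bool> -> list<bool>: reader scores maps from writer scores
  writer optional, float32 -> float64: reader height maps from writer height
  writer optional, int32 -> int32: reader zip maps from writer zip
  writer required, int32 -> int32: reader quantity maps from writer quantity
  => backward: COMPATIBLE
remaining User differences; none change what is asked:
  enum Priority (field kind in record User): symbol EMAIL added -> fires only in the forward direction of User, which is not asked here
  field scores in record User: required changed to optional -> fires only in the forward direction of User, which is not asked here
  field quantity in record User: required changed to optional -> fires only in the forward direction of User, which is not asked here
  field height in record User: type float32 changed to float64 (its default is dropped) -> fires only in the forward direction of User, which is not asked here


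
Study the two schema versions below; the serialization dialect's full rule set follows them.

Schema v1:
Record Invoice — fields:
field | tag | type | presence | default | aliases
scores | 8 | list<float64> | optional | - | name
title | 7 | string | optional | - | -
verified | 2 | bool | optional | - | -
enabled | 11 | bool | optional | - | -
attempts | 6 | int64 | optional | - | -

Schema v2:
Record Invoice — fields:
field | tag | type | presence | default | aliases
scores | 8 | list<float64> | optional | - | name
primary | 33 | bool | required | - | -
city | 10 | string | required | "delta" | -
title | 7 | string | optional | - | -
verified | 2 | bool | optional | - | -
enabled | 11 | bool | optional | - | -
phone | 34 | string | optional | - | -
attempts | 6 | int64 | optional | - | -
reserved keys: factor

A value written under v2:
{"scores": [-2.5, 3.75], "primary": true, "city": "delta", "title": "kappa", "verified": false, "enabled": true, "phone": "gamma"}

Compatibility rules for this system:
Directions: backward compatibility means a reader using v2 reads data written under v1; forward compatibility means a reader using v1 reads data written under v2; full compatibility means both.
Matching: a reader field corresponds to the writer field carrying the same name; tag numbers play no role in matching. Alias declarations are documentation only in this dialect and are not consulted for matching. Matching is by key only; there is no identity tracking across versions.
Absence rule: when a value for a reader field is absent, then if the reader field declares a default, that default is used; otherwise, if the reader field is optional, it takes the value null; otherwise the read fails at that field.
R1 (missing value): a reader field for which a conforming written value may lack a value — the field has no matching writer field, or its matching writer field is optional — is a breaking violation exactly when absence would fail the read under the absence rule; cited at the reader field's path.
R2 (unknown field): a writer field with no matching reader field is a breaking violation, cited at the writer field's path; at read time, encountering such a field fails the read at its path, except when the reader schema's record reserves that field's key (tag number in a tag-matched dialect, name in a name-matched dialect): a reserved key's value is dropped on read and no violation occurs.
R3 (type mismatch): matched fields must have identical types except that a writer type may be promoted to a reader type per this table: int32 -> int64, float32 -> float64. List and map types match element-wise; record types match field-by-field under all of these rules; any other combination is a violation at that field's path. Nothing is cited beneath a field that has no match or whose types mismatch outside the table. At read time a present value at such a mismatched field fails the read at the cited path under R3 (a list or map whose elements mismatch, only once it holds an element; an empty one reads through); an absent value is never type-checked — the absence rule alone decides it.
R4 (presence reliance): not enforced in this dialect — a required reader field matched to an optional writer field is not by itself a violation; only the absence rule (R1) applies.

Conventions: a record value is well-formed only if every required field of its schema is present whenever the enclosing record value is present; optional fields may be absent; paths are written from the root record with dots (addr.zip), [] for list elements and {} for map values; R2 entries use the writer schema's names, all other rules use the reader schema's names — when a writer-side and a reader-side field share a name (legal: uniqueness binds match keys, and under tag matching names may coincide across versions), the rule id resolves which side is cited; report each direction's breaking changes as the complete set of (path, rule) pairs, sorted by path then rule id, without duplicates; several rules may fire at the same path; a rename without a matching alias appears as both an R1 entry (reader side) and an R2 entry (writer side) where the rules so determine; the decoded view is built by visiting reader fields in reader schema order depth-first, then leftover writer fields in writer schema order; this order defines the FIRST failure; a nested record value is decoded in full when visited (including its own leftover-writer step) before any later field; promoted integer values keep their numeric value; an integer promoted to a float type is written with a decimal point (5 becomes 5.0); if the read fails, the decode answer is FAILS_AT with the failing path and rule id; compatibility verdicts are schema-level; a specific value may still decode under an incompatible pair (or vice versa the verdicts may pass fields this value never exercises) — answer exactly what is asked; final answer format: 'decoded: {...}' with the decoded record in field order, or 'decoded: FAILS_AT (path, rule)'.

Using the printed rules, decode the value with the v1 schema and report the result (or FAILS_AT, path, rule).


arrows below run writer -> reader for Invoice
decode walk for Invoice under reader schema v1:
  scores := [-2.5, 3.75]
  title := "kappa"
  verified := false
  enabled := true
  attempts := null (missing; optional => null)
  read fails at primary under R2 (unknown field)
  => FAILS_AT (primary, R2)
the rest of the Invoice diff is inert for this question:
  added field phone to record Invoice: optional string, tag 34 (in v2 it sits immediately before attempts) -> changes Invoice's schema-level verdicts only — the decode of this value is the same
  added field city to record Invoice: required string, tag 10, default "delta" (in v2 it sits immediately before title) -> changes Invoice's schema-level verdicts only — the decode of this value is the same

decoded: FAILS_AT (primary, R2)


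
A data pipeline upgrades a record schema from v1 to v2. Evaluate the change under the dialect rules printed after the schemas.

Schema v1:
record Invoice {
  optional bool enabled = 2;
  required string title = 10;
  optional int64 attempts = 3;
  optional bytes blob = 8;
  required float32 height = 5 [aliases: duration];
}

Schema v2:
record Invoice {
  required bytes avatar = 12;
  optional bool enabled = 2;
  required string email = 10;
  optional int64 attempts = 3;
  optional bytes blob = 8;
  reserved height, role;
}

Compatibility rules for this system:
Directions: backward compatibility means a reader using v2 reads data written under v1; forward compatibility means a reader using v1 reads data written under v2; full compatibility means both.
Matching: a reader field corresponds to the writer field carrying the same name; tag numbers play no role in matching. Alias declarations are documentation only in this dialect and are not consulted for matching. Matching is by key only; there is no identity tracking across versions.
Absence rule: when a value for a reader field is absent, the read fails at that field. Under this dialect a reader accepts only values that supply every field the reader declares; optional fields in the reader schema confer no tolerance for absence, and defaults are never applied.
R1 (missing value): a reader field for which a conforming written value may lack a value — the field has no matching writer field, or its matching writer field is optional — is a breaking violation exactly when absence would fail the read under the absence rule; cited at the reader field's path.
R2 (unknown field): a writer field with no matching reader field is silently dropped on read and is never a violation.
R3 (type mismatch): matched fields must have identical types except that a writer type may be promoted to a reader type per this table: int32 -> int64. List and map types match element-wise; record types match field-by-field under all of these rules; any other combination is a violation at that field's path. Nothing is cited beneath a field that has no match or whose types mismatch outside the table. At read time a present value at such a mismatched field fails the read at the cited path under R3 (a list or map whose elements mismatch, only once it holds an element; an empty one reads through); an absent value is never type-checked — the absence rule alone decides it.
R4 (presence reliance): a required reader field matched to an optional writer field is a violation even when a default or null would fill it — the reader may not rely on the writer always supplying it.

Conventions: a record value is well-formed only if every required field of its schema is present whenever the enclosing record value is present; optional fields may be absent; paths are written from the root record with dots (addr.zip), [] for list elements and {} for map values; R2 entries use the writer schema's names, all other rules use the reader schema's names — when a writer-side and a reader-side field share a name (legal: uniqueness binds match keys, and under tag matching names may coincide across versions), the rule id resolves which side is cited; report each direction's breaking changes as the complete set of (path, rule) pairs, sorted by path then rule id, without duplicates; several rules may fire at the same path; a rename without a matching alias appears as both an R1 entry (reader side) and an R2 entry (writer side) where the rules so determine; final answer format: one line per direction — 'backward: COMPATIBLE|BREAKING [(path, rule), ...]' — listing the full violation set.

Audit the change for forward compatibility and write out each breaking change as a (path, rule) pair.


forward: BREAKING [(attempts, R1), (blob, R1), (enabled, R1), (height, R1), (title, R1)]

the writer's type comes first in each Invoice pair
forward on Invoice — v1 reading data written by v2:
  writer optional, bool -> bool: reader enabled maps from writer enabled
  title: no writer match
  writer optional, int64 -> int64: reader attempts maps from writer attempts
  writer optional, bytes -> bytes: reader blob maps from writer blob
  height: no writer match
  leftover writer field: avatar
  leftover writer field: email
  R1 fires at attempts
  R1 fires at blob
  R1 fires at enabled
  R1 fires at height
  R1 fires at title
  forward on Invoice therefore BREAKING (5)
diffs on Invoice not affecting the asked answer:
  added field avatar to record Invoice: required bytes, tag 12 (in v2 it sits immediately before enabled) -> affects backward compatibility only, which is not asked


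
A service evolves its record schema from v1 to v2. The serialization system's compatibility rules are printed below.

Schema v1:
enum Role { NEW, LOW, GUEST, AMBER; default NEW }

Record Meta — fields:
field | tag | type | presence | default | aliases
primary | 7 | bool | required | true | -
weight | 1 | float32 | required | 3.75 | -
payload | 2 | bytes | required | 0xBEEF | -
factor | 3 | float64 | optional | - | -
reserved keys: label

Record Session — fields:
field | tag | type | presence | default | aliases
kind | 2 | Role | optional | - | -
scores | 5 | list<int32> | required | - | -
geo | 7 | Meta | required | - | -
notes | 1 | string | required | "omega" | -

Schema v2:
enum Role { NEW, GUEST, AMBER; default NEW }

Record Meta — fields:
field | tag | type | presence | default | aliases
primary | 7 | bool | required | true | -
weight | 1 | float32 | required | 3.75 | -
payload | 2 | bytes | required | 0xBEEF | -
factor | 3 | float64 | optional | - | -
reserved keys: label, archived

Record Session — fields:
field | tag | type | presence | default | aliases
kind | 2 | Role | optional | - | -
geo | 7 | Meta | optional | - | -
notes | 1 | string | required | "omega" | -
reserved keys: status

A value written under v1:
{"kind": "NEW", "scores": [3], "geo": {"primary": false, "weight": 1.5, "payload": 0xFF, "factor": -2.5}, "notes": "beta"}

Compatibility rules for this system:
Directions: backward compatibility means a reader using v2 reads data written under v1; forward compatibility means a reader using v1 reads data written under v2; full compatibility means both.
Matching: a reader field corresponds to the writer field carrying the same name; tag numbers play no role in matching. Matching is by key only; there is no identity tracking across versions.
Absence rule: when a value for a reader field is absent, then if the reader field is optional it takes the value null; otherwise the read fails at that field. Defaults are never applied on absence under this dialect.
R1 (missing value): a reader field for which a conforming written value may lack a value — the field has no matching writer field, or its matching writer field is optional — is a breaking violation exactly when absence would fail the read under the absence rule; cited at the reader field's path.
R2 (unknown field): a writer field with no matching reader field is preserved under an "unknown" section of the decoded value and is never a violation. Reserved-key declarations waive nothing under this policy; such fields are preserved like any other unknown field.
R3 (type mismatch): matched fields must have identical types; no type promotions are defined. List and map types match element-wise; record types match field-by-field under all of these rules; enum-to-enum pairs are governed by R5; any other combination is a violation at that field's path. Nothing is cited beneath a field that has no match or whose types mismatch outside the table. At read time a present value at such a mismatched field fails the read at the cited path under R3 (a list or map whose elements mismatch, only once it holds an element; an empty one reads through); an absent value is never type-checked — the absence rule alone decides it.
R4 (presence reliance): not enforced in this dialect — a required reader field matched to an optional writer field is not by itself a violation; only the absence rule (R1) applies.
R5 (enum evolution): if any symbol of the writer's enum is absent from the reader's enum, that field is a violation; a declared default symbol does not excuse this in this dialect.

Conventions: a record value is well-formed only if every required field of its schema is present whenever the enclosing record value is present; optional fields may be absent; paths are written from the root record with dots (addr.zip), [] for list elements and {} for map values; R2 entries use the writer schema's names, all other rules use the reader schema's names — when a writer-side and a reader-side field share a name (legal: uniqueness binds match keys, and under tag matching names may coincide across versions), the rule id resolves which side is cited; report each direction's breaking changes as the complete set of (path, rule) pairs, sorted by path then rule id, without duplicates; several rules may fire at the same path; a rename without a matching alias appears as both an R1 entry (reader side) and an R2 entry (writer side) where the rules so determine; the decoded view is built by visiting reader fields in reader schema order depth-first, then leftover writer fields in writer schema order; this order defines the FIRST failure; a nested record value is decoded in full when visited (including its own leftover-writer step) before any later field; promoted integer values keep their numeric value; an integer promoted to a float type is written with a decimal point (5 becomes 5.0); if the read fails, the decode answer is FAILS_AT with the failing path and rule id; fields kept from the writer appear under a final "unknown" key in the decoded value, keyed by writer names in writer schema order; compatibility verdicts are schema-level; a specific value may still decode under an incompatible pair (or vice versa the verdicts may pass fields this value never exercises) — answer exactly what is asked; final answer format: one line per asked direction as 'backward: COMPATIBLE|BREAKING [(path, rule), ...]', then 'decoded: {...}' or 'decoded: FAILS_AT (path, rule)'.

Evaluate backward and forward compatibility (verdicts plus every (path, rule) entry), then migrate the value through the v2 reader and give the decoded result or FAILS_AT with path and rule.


backward: BREAKING [(kind, R5)]; forward: BREAKING [(geo, R1), (scores, R1)]; decoded: {"kind": "NEW", "geo": {"primary": false, "weight": 1.5, "payload": 0xFF, "factor": -2.5}, "notes": "beta", "unknown": {"scores": [3]}}

the writer's type comes first in each Session pair
backward on Session — v2 reading data written by v1:
  kind: paired with writer kind (Role -> Role; writer optional)
  geo: paired with writer geo (Meta -> Meta; writer required)
  notes: paired with writer notes (string -> string; writer required)
  writer field scores has no reader counterpart
  geo.primary: paired with writer geo.primary (bool -> bool; writer required)
  geo.weight: paired with writer geo.weight (float32 -> float32; writer required)
  geo.payload: paired with writer geo.payload (bytes -> bytes; writer required)
  geo.factor: paired with writer geo.factor (float64 -> float64; writer optional)
  breaking: (kind, R5)
  => backward: BREAKING (1)
forward on Session — v1 reading data written by v2:
  kind: paired with writer kind (Role -> Role; writer optional)
  scores has no writer counterpart
  geo: paired with writer geo (Meta -> Meta; writer optional)
  notes: paired with writer notes (string -> string; writer required)
  geo.primary: paired with writer geo.primary (bool -> bool; writer required)
  geo.weight: paired with writer geo.weight (float32 -> float32; writer required)
  geo.payload: paired with writer geo.payload (bytes -> bytes; writer required)
  geo.factor: paired with writer geo.factor (float64 -> float64; writer optional)
  breaking: (geo, R1)
  breaking: (scores, R1)
  => forward: BREAKING (2)
decode walk for Session under reader schema v2:
  kind := "NEW"
  geo.primary := false
  geo.weight := 1.5
  geo.payload := 0xFF
  geo.factor := -2.5
  notes := "beta"
  writer scores: kept under "unknown"
  => decoded: {"kind": "NEW", "geo": {"primary": false, "weight": 1.5, "payload": 0xFF, "factor": -2.5}, "notes": "beta", "unknown": {"scores": [3]}}


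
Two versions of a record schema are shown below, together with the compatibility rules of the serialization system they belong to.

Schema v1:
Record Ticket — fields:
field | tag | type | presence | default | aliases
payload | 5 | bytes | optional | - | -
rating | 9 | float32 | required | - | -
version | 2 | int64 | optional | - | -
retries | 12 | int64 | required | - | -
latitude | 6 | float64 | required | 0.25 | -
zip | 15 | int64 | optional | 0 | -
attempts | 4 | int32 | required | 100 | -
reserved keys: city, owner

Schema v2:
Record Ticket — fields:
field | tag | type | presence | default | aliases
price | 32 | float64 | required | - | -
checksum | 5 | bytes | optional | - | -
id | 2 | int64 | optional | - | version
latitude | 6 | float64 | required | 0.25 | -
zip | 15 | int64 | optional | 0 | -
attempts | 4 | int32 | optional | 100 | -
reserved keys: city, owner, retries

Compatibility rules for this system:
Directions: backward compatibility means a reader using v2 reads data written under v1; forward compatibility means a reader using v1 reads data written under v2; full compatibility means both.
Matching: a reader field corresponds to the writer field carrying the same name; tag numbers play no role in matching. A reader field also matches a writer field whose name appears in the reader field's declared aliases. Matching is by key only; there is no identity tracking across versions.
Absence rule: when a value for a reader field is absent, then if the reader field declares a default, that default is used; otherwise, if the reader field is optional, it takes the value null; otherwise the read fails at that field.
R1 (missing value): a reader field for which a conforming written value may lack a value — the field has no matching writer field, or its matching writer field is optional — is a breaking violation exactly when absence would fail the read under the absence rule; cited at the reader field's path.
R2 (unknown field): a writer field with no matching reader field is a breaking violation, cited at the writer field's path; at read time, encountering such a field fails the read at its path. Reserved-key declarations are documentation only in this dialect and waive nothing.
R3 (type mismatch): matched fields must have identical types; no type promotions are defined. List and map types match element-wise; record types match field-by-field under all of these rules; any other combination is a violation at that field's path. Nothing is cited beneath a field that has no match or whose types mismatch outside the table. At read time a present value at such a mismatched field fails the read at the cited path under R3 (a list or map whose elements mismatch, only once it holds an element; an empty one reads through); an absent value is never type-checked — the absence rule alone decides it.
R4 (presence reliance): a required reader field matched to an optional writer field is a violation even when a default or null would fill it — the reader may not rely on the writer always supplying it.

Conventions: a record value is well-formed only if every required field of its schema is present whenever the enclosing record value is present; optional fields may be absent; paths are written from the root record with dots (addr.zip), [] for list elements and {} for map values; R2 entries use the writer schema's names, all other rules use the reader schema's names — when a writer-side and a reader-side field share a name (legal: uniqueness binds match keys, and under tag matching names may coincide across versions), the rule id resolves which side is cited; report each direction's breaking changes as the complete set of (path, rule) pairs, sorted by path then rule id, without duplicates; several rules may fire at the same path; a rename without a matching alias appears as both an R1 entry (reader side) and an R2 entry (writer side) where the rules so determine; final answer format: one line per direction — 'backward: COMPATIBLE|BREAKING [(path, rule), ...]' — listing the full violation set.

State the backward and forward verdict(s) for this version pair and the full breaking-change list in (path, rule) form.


each type pair in Ticket: writer, then reader
backward pass over Ticket, reader schema v2, writer schema v1:
  no writer field matches reader price
  no writer field matches reader checksum
  int64 -> int64, writer optional: id aligns to version
  float64 -> float64, writer required: latitude aligns to latitude
  int64 -> int64, writer optional: zip aligns to zip
  int32 -> int32, writer required: attempts aligns to attempts
  writer payload: unknown to reader
  writer rating: unknown to reader
  writer retries: unknown to reader
  rule R2 violated at payload
  rule R1 violated at price
  rule R2 violated at rating
  rule R2 violated at retries
  => 4 violation(s): backward is BREAKING for Ticket
forward pass over Ticket, reader schema v1, writer schema v2:
  no writer field matches reader payload
  no writer field matches reader rating
  no writer field matches reader version
  no writer field matches reader retries
  float64 -> float64, writer required: latitude aligns to latitude
  int64 -> int64, writer optional: zip aligns to zip
  int32 -> int32, writer optional: attempts aligns to attempts
  writer price: unknown to reader
  writer checksum: unknown to reader
  writer id: unknown to reader
  rule R4 violated at attempts
  rule R2 violated at checksum
  rule R2 violated at id
  rule R2 violated at price
  rule R1 violated at rating
  rule R1 violated at retries
  => 6 violation(s): forward is BREAKING for Ticket

backward: BREAKING [(payload, R2), (price, R1), (rating, R2), (retries, R2)]; forward: BREAKING [(attempts, R4), (checksum, R2), (id, R2), (price, R2), (rating, R1), (retries, R1)]


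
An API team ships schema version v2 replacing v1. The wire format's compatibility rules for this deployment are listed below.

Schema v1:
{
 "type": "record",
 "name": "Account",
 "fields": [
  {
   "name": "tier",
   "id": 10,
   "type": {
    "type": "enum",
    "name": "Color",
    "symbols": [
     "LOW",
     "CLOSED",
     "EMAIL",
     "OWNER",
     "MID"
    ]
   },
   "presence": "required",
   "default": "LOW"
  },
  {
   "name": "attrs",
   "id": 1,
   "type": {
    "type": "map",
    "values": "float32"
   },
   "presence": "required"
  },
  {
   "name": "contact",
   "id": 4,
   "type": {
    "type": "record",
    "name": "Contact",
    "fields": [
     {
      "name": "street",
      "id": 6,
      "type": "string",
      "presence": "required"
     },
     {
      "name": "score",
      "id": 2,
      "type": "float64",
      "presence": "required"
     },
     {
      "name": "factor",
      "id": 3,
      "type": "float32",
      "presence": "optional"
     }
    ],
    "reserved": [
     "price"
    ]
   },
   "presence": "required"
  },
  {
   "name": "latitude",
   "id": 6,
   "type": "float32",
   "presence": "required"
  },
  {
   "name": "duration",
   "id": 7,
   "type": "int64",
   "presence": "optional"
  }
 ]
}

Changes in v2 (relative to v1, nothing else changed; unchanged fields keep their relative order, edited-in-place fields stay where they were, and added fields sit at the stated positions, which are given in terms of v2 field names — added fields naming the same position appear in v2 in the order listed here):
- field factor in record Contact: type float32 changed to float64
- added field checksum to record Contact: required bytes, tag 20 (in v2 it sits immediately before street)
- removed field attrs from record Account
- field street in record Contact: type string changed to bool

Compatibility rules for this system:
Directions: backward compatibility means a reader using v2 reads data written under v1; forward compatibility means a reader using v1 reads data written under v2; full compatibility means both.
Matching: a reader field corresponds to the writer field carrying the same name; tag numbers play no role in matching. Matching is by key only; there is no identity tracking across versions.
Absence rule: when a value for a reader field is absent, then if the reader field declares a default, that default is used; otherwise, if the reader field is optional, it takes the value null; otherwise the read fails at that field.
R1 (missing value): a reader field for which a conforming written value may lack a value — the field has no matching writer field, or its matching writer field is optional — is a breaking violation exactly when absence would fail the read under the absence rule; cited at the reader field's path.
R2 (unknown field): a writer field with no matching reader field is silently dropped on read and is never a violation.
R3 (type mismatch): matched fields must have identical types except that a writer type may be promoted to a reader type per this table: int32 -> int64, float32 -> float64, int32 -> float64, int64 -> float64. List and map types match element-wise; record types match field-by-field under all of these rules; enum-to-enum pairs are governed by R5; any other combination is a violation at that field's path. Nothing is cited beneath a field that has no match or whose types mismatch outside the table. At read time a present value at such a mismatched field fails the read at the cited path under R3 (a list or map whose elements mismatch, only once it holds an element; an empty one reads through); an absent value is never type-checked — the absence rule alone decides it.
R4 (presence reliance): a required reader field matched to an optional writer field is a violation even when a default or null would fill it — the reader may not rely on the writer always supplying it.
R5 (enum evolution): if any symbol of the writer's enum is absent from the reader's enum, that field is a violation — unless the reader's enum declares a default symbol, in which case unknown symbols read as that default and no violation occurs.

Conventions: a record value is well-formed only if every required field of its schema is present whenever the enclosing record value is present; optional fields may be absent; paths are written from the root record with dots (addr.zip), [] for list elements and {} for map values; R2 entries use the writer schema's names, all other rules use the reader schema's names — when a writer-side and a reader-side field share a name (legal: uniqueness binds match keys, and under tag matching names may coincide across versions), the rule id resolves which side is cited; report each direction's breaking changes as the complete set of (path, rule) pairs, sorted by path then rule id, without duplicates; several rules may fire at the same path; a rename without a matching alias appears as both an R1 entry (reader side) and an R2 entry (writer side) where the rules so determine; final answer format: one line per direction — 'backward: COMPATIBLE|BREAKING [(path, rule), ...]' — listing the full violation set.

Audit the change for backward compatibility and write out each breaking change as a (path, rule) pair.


backward: BREAKING [(contact.checksum, R1), (contact.street, R3)]

in Account below, arrows point writer -> reader
backward for Account (reader v2, writer v1):
  tier: Color -> Color, writer required; from tier
  contact: Contact -> Contact, writer required; from contact
  latitude: float32 -> float32, writer required; from latitude
  duration: int64 -> int64, writer optional; from duration
  writer field attrs has no reader counterpart
  no writer field matches reader contact.checksum
  contact.street: string -> bool, writer required; from contact.street
  contact.score: float64 -> float64, writer required; from contact.score
  contact.factor: float32 -> float64, writer optional; from contact.factor
  rule R1 violated at contact.checksum
  rule R3 violated at contact.street
  => 2 violation(s): backward is BREAKING for Account
remaining Account differences; none change what is asked:
  field factor in record Contact: type float32 changed to float64 -> matters only for Account's forward compatibility — outside the asked direction
  removed field attrs from record Account -> matters only for Account's forward compatibility — outside the asked direction


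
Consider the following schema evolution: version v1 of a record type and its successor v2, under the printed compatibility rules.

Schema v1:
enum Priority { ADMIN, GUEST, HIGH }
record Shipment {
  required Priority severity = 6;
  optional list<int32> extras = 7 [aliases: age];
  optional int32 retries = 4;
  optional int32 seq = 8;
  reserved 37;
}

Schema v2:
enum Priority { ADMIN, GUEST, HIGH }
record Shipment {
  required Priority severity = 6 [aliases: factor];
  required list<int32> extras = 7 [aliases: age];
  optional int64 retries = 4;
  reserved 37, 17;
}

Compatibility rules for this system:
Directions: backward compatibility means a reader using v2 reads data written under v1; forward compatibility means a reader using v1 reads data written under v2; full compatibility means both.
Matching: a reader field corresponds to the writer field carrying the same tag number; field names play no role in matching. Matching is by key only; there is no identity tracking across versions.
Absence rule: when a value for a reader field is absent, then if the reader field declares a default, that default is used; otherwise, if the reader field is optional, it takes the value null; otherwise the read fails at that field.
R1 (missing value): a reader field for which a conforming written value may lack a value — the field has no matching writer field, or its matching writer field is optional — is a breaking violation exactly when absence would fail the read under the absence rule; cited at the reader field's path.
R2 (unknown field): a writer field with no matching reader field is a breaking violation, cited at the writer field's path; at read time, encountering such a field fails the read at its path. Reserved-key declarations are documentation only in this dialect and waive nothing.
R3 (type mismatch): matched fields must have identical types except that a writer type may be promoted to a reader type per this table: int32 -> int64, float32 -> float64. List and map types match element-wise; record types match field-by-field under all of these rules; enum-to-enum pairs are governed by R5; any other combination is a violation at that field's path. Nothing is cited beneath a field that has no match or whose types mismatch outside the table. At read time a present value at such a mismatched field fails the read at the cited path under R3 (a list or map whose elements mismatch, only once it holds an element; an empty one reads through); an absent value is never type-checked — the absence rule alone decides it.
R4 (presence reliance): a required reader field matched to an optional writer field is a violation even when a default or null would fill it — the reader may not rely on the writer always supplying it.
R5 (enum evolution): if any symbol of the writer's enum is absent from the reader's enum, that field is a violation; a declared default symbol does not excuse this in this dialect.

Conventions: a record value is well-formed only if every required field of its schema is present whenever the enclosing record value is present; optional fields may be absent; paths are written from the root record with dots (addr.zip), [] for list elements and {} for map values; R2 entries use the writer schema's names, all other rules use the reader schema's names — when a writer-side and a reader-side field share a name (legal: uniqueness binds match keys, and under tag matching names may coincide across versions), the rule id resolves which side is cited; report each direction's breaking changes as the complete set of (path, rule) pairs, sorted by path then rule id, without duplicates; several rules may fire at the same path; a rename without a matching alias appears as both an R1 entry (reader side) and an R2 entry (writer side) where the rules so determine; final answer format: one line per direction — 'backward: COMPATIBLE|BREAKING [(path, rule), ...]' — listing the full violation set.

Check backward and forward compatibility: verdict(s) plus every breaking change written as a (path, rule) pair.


in Shipment below, arrows point writer -> reader
backward analysis of Shipment with v2 as reader and v1 as writer:
  severity: paired with writer severity (Priority -> Priority; writer required)
  extras: paired with writer extras (list<int32> -> list<int32>; writer optional)
  retries: paired with writer retries (int32 -> int64; writer optional)
  leftover writer field: seq
  violation R1 at extras
  violation R4 at extras
  violation R2 at seq
  => backward verdict for Shipment: BREAKING, 3 violation(s)
forward analysis of Shipment with v1 as reader and v2 as writer:
  severity: paired with writer severity (Priority -> Priority; writer required)
  extras: paired with writer extras (list<int32> -> list<int32>; writer required)
  retries: paired with writer retries (int64 -> int32; writer optional)
  seq has no writer counterpart
  violation R3 at retries
  => forward verdict for Shipment: BREAKING, 1 violation(s)

backward: BREAKING [(extras, R1), (extras, R4), (seq, R2)]; forward: BREAKING [(retries, R3)]
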